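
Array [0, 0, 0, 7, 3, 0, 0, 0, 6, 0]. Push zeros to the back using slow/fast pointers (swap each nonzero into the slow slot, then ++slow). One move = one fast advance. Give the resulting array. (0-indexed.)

(s=0,f=0) a[fast]=0 → fast++
(s=0,f=1) a[fast]=0 → fast++
(s=0,f=2) a[fast]=0 → fast++
(s=0,f=3) a[fast]=7≠0 swap→a[0]=7 → slow++,fast++
(s=1,f=4) a[fast]=3≠0 swap→a[1]=3 → slow++,fast++
(s=2,f=5) a[fast]=0 → fast++
(s=2,f=6) a[fast]=0 → fast++
(s=2,f=7) a[fast]=0 → fast++
(s=2,f=8) a[fast]=6≠0 swap→a[2]=6 → slow++,fast++
(s=3,f=9) a[fast]=0 → fast++

[7, 3, 6, 0, 0, 0, 0, 0, 0, 0]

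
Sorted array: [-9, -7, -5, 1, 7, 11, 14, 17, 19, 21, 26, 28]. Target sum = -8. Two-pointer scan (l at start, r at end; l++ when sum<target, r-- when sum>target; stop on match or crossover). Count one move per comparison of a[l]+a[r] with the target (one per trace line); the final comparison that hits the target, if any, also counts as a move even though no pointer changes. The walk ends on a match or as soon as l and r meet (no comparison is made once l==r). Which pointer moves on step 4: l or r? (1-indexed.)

r

[1,12] -9+28=19 >-8 → r--
[1,11] -9+26=17 >-8 → r--
[1,10] -9+21=12 >-8 → r--
[1,9] -9+19=10 >-8 → r--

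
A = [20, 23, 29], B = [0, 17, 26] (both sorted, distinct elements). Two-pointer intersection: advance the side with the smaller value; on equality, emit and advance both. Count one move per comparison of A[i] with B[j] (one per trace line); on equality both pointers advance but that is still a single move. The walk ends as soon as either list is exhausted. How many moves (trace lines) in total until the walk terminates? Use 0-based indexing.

5 moves

i=0 j=0: 20>0, j++
i=0 j=1: 20>17, j++
i=0 j=2: 20<26, i++
i=1 j=2: 23<26, i++
i=2 j=2: 29>26, j++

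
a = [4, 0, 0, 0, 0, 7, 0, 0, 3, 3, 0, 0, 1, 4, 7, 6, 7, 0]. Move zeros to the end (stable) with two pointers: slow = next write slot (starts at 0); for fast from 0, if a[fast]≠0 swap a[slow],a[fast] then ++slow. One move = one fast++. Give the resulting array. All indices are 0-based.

(s=0,f=0) a[fast]=4≠0 swap→a[0]=4 → slow++,fast++
(s=1,f=1) a[fast]=0 → fast++
(s=1,f=2) a[fast]=0 → fast++
(s=1,f=3) a[fast]=0 → fast++
(s=1,f=4) a[fast]=0 → fast++
(s=1,f=5) a[fast]=7≠0 swap→a[1]=7 → slow++,fast++
(s=2,f=6) a[fast]=0 → fast++
(s=2,f=7) a[fast]=0 → fast++
(s=2,f=8) a[fast]=3≠0 swap→a[2]=3 → slow++,fast++
(s=3,f=9) a[fast]=3≠0 swap→a[3]=3 → slow++,fast++
(s=4,f=10) a[fast]=0 → fast++
(s=4,f=11) a[fast]=0 → fast++
(s=4,f=12) a[fast]=1≠0 swap→a[4]=1 → slow++,fast++
(s=5,f=13) a[fast]=4≠0 swap→a[5]=4 → slow++,fast++
(s=6,f=14) a[fast]=7≠0 swap→a[6]=7 → slow++,fast++
(s=7,f=15) a[fast]=6≠0 swap→a[7]=6 → slow++,fast++
(s=8,f=16) a[fast]=7≠0 swap→a[8]=7 → slow++,fast++
(s=9,f=17) a[fast]=0 → fast++

[4, 7, 3, 3, 1, 4, 7, 6, 7, 0, 0, 0, 0, 0, 0, 0, 0, 0]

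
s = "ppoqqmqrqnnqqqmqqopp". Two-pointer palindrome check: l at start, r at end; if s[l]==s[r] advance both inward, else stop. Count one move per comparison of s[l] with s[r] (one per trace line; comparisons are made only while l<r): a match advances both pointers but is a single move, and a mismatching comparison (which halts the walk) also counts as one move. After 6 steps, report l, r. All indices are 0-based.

[0,19] 'p'=='p' → l++,r--
[1,18] 'p'=='p' → l++,r--
[2,17] 'o'=='o' → l++,r--
[3,16] 'q'=='q' → l++,r--
[4,15] 'q'=='q' → l++,r--
[5,14] 'm'=='m' → l++,r--

l=6, r=13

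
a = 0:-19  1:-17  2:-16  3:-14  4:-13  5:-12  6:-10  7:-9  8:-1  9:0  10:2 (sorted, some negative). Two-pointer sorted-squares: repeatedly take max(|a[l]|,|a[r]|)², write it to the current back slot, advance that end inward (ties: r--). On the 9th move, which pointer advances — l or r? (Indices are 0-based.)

l=0 r=10: |-19|>|2| out[10]=361, l++
l=1 r=10: |-17|>|2| out[9]=289, l++
l=2 r=10: |-16|>|2| out[8]=256, l++
l=3 r=10: |-14|>|2| out[7]=196, l++
l=4 r=10: |-13|>|2| out[6]=169, l++
l=5 r=10: |-12|>|2| out[5]=144, l++
l=6 r=10: |-10|>|2| out[4]=100, l++
l=7 r=10: |-9|>|2| out[3]=81, l++
l=8 r=10: |-1|<=|2| out[2]=4, r--

r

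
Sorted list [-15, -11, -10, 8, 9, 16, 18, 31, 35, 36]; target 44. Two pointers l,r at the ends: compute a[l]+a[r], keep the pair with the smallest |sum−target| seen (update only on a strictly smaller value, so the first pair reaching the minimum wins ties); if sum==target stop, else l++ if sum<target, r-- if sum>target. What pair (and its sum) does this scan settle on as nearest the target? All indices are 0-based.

l=0 r=9: -15+36=21 d=23 *, l++
l=1 r=9: -11+36=25 d=19 *, l++
l=2 r=9: -10+36=26 d=18 *, l++
l=3 r=9: 8+36=44 d=0 *, stop

pair (8, 36) with sum 44 (|Δ|=0)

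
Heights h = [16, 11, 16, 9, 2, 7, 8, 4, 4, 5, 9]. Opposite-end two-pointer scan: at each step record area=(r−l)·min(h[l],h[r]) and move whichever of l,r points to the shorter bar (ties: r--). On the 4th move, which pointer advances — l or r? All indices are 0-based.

l=0 r=10: min(16,9)*10=90 best=90 *, r--
l=0 r=9: min(16,5)*9=45 best=90, r--
l=0 r=8: min(16,4)*8=32 best=90, r--
l=0 r=7: min(16,4)*7=28 best=90, r--

r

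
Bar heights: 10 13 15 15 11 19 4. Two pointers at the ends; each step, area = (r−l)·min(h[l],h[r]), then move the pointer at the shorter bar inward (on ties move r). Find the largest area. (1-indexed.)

l=1 r=7: min(10,4)*6=24 best=24 *, r--
l=1 r=6: min(10,19)*5=50 best=50 *, l++
l=2 r=6: min(13,19)*4=52 best=52 *, l++
l=3 r=6: min(15,19)*3=45 best=52, l++
l=4 r=6: min(15,19)*2=30 best=52, l++
l=5 r=6: min(11,19)*1=11 best=52, l++

max area = 52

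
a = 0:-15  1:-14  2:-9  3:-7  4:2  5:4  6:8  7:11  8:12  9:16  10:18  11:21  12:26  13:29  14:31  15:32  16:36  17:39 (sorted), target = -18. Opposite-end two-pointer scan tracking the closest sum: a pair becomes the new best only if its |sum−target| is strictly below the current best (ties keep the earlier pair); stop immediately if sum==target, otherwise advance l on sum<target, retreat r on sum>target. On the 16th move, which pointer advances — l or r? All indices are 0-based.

l

l=0 r=17: -15+39=24 d=42 *, r--
l=0 r=16: -15+36=21 d=39 *, r--
l=0 r=15: -15+32=17 d=35 *, r--
l=0 r=14: -15+31=16 d=34 *, r--
l=0 r=13: -15+29=14 d=32 *, r--
l=0 r=12: -15+26=11 d=29 *, r--
l=0 r=11: -15+21=6 d=24 *, r--
l=0 r=10: -15+18=3 d=21 *, r--
l=0 r=9: -15+16=1 d=19 *, r--
l=0 r=8: -15+12=-3 d=15 *, r--
l=0 r=7: -15+11=-4 d=14 *, r--
l=0 r=6: -15+8=-7 d=11 *, r--
l=0 r=5: -15+4=-11 d=7 *, r--
l=0 r=4: -15+2=-13 d=5 *, r--
l=0 r=3: -15+-7=-22 d=4 *, l++
l=1 r=3: -14+-7=-21 d=3 *, l++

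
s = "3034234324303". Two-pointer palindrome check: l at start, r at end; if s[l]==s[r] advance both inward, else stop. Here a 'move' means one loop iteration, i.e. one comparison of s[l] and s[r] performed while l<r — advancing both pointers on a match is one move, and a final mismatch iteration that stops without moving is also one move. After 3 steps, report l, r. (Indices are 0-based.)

l=3, r=9

[0,12] '3'=='3' → l++,r--
[1,11] '0'=='0' → l++,r--
[2,10] '3'=='3' → l++,r--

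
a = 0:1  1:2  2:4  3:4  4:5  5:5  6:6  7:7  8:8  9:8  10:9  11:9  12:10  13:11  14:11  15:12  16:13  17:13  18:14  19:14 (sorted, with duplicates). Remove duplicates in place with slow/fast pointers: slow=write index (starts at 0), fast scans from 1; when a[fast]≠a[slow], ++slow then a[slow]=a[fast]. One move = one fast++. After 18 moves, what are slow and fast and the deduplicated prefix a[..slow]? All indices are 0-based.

slow=0 fast=1: a[fast]=2≠a[slow]=1 write a[1]=2, slow++,fast++
slow=1 fast=2: a[fast]=4≠a[slow]=2 write a[2]=4, slow++,fast++
slow=2 fast=3: a[fast]=4=a[slow] dup, fast++
slow=2 fast=4: a[fast]=5≠a[slow]=4 write a[3]=5, slow++,fast++
slow=3 fast=5: a[fast]=5=a[slow] dup, fast++
slow=3 fast=6: a[fast]=6≠a[slow]=5 write a[4]=6, slow++,fast++
slow=4 fast=7: a[fast]=7≠a[slow]=6 write a[5]=7, slow++,fast++
slow=5 fast=8: a[fast]=8≠a[slow]=7 write a[6]=8, slow++,fast++
slow=6 fast=9: a[fast]=8=a[slow] dup, fast++
slow=6 fast=10: a[fast]=9≠a[slow]=8 write a[7]=9, slow++,fast++
slow=7 fast=11: a[fast]=9=a[slow] dup, fast++
slow=7 fast=12: a[fast]=10≠a[slow]=9 write a[8]=10, slow++,fast++
slow=8 fast=13: a[fast]=11≠a[slow]=10 write a[9]=11, slow++,fast++
slow=9 fast=14: a[fast]=11=a[slow] dup, fast++
slow=9 fast=15: a[fast]=12≠a[slow]=11 write a[10]=12, slow++,fast++
slow=10 fast=16: a[fast]=13≠a[slow]=12 write a[11]=13, slow++,fast++
slow=11 fast=17: a[fast]=13=a[slow] dup, fast++
slow=11 fast=18: a[fast]=14≠a[slow]=13 write a[12]=14, slow++,fast++

slow=12, fast=19, prefix=[1, 2, 4, 5, 6, 7, 8, 9, 10, 11, 12, 13, 14]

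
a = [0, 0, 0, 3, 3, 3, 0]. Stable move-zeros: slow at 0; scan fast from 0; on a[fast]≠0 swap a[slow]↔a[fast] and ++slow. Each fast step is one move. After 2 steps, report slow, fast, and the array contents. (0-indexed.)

(s=0,f=0) a[fast]=0 → fast++
(s=0,f=1) a[fast]=0 → fast++

slow=0, fast=2, a=[0, 0, 0, 3, 3, 3, 0]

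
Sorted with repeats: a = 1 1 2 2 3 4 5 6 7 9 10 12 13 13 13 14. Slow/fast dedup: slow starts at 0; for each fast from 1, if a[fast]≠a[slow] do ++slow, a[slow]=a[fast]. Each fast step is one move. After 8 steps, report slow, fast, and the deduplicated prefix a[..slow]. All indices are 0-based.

slow=6, fast=9, prefix=[1, 2, 3, 4, 5, 6, 7]

(s=0,f=1) a[fast]=1=a[slow] dup → fast++
(s=0,f=2) a[fast]=2≠a[slow]=1 write a[1]=2 → slow++,fast++
(s=1,f=3) a[fast]=2=a[slow] dup → fast++
(s=1,f=4) a[fast]=3≠a[slow]=2 write a[2]=3 → slow++,fast++
(s=2,f=5) a[fast]=4≠a[slow]=3 write a[3]=4 → slow++,fast++
(s=3,f=6) a[fast]=5≠a[slow]=4 write a[4]=5 → slow++,fast++
(s=4,f=7) a[fast]=6≠a[slow]=5 write a[5]=6 → slow++,fast++
(s=5,f=8) a[fast]=7≠a[slow]=6 write a[6]=7 → slow++,fast++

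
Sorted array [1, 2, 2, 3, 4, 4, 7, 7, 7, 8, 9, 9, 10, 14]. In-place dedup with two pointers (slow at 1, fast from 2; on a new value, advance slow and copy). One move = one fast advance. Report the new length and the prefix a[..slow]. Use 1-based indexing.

length 9; prefix = [1, 2, 3, 4, 7, 8, 9, 10, 14]

slow=1 fast=2: a[fast]=2≠a[slow]=1 write a[2]=2, slow++,fast++
slow=2 fast=3: a[fast]=2=a[slow] dup, fast++
slow=2 fast=4: a[fast]=3≠a[slow]=2 write a[3]=3, slow++,fast++
slow=3 fast=5: a[fast]=4≠a[slow]=3 write a[4]=4, slow++,fast++
slow=4 fast=6: a[fast]=4=a[slow] dup, fast++
slow=4 fast=7: a[fast]=7≠a[slow]=4 write a[5]=7, slow++,fast++
slow=5 fast=8: a[fast]=7=a[slow] dup, fast++
slow=5 fast=9: a[fast]=7=a[slow] dup, fast++
slow=5 fast=10: a[fast]=8≠a[slow]=7 write a[6]=8, slow++,fast++
slow=6 fast=11: a[fast]=9≠a[slow]=8 write a[7]=9, slow++,fast++
slow=7 fast=12: a[fast]=9=a[slow] dup, fast++
slow=7 fast=13: a[fast]=10≠a[slow]=9 write a[8]=10, slow++,fast++
slow=8 fast=14: a[fast]=14≠a[slow]=10 write a[9]=14, slow++,fast++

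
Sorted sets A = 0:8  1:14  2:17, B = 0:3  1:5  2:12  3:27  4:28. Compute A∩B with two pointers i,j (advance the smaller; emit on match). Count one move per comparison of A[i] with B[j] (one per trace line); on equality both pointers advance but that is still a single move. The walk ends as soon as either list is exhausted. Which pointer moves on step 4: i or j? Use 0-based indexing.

[i=0,j=0] 8>3 → j++
[i=0,j=1] 8>5 → j++
[i=0,j=2] 8<12 → i++
[i=1,j=2] 14>12 → j++

j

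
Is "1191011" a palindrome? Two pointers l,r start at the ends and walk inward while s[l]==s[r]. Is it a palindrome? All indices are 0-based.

not a palindrome (mismatch at 2,4)

[0,6] '1'=='1' → l++,r--
[1,5] '1'=='1' → l++,r--
[2,4] '9'!='0' → stop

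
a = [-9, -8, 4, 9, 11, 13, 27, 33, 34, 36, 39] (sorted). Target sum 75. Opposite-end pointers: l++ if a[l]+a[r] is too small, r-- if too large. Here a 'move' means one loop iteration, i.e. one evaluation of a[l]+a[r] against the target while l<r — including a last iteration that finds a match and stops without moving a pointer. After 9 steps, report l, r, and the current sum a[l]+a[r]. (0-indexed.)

l=9, r=10, sum=75

l=0 r=10: -9+39=30 <75, l++
l=1 r=10: -8+39=31 <75, l++
l=2 r=10: 4+39=43 <75, l++
l=3 r=10: 9+39=48 <75, l++
l=4 r=10: 11+39=50 <75, l++
l=5 r=10: 13+39=52 <75, l++
l=6 r=10: 27+39=66 <75, l++
l=7 r=10: 33+39=72 <75, l++
l=8 r=10: 34+39=73 <75, l++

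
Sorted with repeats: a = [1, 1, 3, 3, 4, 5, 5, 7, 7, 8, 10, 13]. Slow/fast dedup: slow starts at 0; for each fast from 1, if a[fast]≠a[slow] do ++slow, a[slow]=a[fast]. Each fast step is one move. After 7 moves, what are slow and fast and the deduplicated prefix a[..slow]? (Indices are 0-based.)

(s=0,f=1) a[fast]=1=a[slow] dup → fast++
(s=0,f=2) a[fast]=3≠a[slow]=1 write a[1]=3 → slow++,fast++
(s=1,f=3) a[fast]=3=a[slow] dup → fast++
(s=1,f=4) a[fast]=4≠a[slow]=3 write a[2]=4 → slow++,fast++
(s=2,f=5) a[fast]=5≠a[slow]=4 write a[3]=5 → slow++,fast++
(s=3,f=6) a[fast]=5=a[slow] dup → fast++
(s=3,f=7) a[fast]=7≠a[slow]=5 write a[4]=7 → slow++,fast++

slow=4, fast=8, prefix=[1, 3, 4, 5, 7]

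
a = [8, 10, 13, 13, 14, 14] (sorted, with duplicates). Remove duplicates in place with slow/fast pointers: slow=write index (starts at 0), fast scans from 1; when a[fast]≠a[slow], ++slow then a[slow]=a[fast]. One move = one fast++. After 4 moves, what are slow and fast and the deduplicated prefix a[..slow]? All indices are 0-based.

slow=3, fast=5, prefix=[8, 10, 13, 14]

(s=0,f=1) a[fast]=10≠a[slow]=8 write a[1]=10 → slow++,fast++
(s=1,f=2) a[fast]=13≠a[slow]=10 write a[2]=13 → slow++,fast++
(s=2,f=3) a[fast]=13=a[slow] dup → fast++
(s=2,f=4) a[fast]=14≠a[slow]=13 write a[3]=14 → slow++,fast++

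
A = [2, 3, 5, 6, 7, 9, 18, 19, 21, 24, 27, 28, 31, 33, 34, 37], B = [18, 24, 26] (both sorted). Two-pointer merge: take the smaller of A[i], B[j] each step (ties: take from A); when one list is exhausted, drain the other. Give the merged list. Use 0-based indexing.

[i=0,j=0] A[i]=2<=B[j]=18 take 2 → i++
[i=1,j=0] A[i]=3<=B[j]=18 take 3 → i++
[i=2,j=0] A[i]=5<=B[j]=18 take 5 → i++
[i=3,j=0] A[i]=6<=B[j]=18 take 6 → i++
[i=4,j=0] A[i]=7<=B[j]=18 take 7 → i++
[i=5,j=0] A[i]=9<=B[j]=18 take 9 → i++
[i=6,j=0] A[i]=18<=B[j]=18 take 18 → i++
[i=7,j=0] A[i]=19>B[j]=18 take 18 → j++
[i=7,j=1] A[i]=19<=B[j]=24 take 19 → i++
[i=8,j=1] A[i]=21<=B[j]=24 take 21 → i++
[i=9,j=1] A[i]=24<=B[j]=24 take 24 → i++
[i=10,j=1] A[i]=27>B[j]=24 take 24 → j++
[i=10,j=2] A[i]=27>B[j]=26 take 26 → j++
[i=10,j=3] B done, take A[i]=27 → i++
[i=11,j=3] B done, take A[i]=28 → i++
[i=12,j=3] B done, take A[i]=31 → i++
[i=13,j=3] B done, take A[i]=33 → i++
[i=14,j=3] B done, take A[i]=34 → i++
[i=15,j=3] B done, take A[i]=37 → i++

[2, 3, 5, 6, 7, 9, 18, 18, 19, 21, 24, 24, 26, 27, 28, 31, 33, 34, 37]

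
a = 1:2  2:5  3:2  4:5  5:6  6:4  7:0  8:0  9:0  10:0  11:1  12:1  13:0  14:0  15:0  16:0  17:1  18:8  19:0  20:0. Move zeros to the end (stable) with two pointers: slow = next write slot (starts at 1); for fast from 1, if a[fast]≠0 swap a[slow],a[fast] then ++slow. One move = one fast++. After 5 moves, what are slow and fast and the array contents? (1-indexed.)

slow=1 fast=1: a[fast]=2≠0 swap→a[1]=2, slow++,fast++
slow=2 fast=2: a[fast]=5≠0 swap→a[2]=5, slow++,fast++
slow=3 fast=3: a[fast]=2≠0 swap→a[3]=2, slow++,fast++
slow=4 fast=4: a[fast]=5≠0 swap→a[4]=5, slow++,fast++
slow=5 fast=5: a[fast]=6≠0 swap→a[5]=6, slow++,fast++

slow=6, fast=6, a=[2, 5, 2, 5, 6, 4, 0, 0, 0, 0, 1, 1, 0, 0, 0, 0, 1, 8, 0, 0]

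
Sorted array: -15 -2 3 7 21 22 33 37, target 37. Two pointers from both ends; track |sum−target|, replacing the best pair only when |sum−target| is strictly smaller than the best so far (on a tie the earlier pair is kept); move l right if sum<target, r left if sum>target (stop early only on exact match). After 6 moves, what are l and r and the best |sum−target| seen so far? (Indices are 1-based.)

l=5, r=6, best |Δ|=1

[1,8] -15+37=22 d=15 * → l++
[2,8] -2+37=35 d=2 * → l++
[3,8] 3+37=40 d=3 → r--
[3,7] 3+33=36 d=1 * → l++
[4,7] 7+33=40 d=3 → r--
[4,6] 7+22=29 d=8 → l++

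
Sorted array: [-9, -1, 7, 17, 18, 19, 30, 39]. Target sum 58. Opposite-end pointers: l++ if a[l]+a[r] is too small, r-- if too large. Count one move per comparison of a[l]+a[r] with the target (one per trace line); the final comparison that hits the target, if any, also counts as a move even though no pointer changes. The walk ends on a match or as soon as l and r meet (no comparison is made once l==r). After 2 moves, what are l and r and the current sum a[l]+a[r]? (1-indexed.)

l=3, r=8, sum=46

l=1 r=8: -9+39=30 <58, l++
l=2 r=8: -1+39=38 <58, l++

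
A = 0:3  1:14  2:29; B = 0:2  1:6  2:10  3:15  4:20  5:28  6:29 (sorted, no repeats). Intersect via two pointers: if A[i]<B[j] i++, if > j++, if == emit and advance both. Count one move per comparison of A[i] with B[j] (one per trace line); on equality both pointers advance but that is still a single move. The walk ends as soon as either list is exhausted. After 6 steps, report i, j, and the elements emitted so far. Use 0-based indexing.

[i=0,j=0] 3>2 → j++
[i=0,j=1] 3<6 → i++
[i=1,j=1] 14>6 → j++
[i=1,j=2] 14>10 → j++
[i=1,j=3] 14<15 → i++
[i=2,j=3] 29>15 → j++

i=2, j=4, emitted=[]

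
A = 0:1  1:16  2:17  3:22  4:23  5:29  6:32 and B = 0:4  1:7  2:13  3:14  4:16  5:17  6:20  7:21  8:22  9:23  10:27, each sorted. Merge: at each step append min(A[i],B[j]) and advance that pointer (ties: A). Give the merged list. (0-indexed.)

[1, 4, 7, 13, 14, 16, 16, 17, 17, 20, 21, 22, 22, 23, 23, 27, 29, 32]

i=0 j=0: A[i]=1<=B[j]=4 take 1, i++
i=1 j=0: A[i]=16>B[j]=4 take 4, j++
i=1 j=1: A[i]=16>B[j]=7 take 7, j++
i=1 j=2: A[i]=16>B[j]=13 take 13, j++
i=1 j=3: A[i]=16>B[j]=14 take 14, j++
i=1 j=4: A[i]=16<=B[j]=16 take 16, i++
i=2 j=4: A[i]=17>B[j]=16 take 16, j++
i=2 j=5: A[i]=17<=B[j]=17 take 17, i++
i=3 j=5: A[i]=22>B[j]=17 take 17, j++
i=3 j=6: A[i]=22>B[j]=20 take 20, j++
i=3 j=7: A[i]=22>B[j]=21 take 21, j++
i=3 j=8: A[i]=22<=B[j]=22 take 22, i++
i=4 j=8: A[i]=23>B[j]=22 take 22, j++
i=4 j=9: A[i]=23<=B[j]=23 take 23, i++
i=5 j=9: A[i]=29>B[j]=23 take 23, j++
i=5 j=10: A[i]=29>B[j]=27 take 27, j++
i=5 j=11: B done, take A[i]=29, i++
i=6 j=11: B done, take A[i]=32, i++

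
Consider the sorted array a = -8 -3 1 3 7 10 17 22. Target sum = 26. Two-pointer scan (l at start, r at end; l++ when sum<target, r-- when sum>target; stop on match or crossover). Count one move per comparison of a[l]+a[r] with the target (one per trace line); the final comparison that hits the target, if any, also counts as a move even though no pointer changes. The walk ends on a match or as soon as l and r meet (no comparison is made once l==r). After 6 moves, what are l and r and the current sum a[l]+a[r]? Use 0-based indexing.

l=0 r=7: -8+22=14 <26, l++
l=1 r=7: -3+22=19 <26, l++
l=2 r=7: 1+22=23 <26, l++
l=3 r=7: 3+22=25 <26, l++
l=4 r=7: 7+22=29 >26, r--
l=4 r=6: 7+17=24 <26, l++

l=5, r=6, sum=27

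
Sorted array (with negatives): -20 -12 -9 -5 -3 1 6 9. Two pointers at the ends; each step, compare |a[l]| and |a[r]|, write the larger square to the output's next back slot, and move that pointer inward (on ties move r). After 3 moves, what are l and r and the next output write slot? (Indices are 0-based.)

[0,7] |-20|>|9| out[7]=400 → l++
[1,7] |-12|>|9| out[6]=144 → l++
[2,7] |-9|<=|9| out[5]=81 → r--

l=2, r=6, next write slot=4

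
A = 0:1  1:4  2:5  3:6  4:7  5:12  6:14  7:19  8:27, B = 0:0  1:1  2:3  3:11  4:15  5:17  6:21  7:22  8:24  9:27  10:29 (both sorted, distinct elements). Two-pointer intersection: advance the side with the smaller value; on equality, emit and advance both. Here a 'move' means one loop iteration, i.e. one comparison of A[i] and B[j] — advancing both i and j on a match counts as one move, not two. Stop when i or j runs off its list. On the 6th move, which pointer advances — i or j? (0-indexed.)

i

[i=0,j=0] 1>0 → j++
[i=0,j=1] 1==1 emit → i++,j++
[i=1,j=2] 4>3 → j++
[i=1,j=3] 4<11 → i++
[i=2,j=3] 5<11 → i++
[i=3,j=3] 6<11 → i++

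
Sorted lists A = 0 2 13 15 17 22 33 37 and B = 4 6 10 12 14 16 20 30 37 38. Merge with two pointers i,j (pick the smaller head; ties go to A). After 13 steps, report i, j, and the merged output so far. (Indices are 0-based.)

i=0 j=0: A[i]=0<=B[j]=4 take 0, i++
i=1 j=0: A[i]=2<=B[j]=4 take 2, i++
i=2 j=0: A[i]=13>B[j]=4 take 4, j++
i=2 j=1: A[i]=13>B[j]=6 take 6, j++
i=2 j=2: A[i]=13>B[j]=10 take 10, j++
i=2 j=3: A[i]=13>B[j]=12 take 12, j++
i=2 j=4: A[i]=13<=B[j]=14 take 13, i++
i=3 j=4: A[i]=15>B[j]=14 take 14, j++
i=3 j=5: A[i]=15<=B[j]=16 take 15, i++
i=4 j=5: A[i]=17>B[j]=16 take 16, j++
i=4 j=6: A[i]=17<=B[j]=20 take 17, i++
i=5 j=6: A[i]=22>B[j]=20 take 20, j++
i=5 j=7: A[i]=22<=B[j]=30 take 22, i++

i=6, j=7, merged so far=[0, 2, 4, 6, 10, 12, 13, 14, 15, 16, 17, 20, 22]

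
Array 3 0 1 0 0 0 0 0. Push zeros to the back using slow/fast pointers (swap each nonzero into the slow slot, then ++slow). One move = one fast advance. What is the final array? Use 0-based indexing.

[3, 1, 0, 0, 0, 0, 0, 0]

slow=0 fast=0: a[fast]=3≠0 swap→a[0]=3, slow++,fast++
slow=1 fast=1: a[fast]=0, fast++
slow=1 fast=2: a[fast]=1≠0 swap→a[1]=1, slow++,fast++
slow=2 fast=3: a[fast]=0, fast++
slow=2 fast=4: a[fast]=0, fast++
slow=2 fast=5: a[fast]=0, fast++
slow=2 fast=6: a[fast]=0, fast++
slow=2 fast=7: a[fast]=0, fast++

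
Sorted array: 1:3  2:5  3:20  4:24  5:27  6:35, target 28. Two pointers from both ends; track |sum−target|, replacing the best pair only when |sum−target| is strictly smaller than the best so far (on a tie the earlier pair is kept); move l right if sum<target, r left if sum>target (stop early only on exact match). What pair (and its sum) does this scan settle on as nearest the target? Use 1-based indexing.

[1,6] 3+35=38 d=10 * → r--
[1,5] 3+27=30 d=2 * → r--
[1,4] 3+24=27 d=1 * → l++
[2,4] 5+24=29 d=1 → r--
[2,3] 5+20=25 d=3 → l++

pair (3, 24) with sum 27 (|Δ|=1)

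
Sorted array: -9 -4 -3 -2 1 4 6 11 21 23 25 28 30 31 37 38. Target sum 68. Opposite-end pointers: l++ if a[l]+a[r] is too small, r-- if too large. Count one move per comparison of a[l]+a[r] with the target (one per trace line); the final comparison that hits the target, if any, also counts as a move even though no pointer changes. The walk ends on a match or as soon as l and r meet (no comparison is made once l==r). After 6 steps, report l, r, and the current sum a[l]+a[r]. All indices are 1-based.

l=7, r=16, sum=44

l=1 r=16: -9+38=29 <68, l++
l=2 r=16: -4+38=34 <68, l++
l=3 r=16: -3+38=35 <68, l++
l=4 r=16: -2+38=36 <68, l++
l=5 r=16: 1+38=39 <68, l++
l=6 r=16: 4+38=42 <68, l++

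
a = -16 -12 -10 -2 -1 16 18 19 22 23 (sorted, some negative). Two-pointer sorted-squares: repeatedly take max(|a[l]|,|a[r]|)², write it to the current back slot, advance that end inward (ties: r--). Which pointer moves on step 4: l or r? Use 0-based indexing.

[0,9] |-16|<=|23| out[9]=529 → r--
[0,8] |-16|<=|22| out[8]=484 → r--
[0,7] |-16|<=|19| out[7]=361 → r--
[0,6] |-16|<=|18| out[6]=324 → r--

r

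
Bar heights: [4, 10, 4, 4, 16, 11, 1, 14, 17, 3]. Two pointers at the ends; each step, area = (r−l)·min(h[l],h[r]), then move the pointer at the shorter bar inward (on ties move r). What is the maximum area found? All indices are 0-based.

max area = 70

[0,9] min(4,3)*9=27 best=27 * → r--
[0,8] min(4,17)*8=32 best=32 * → l++
[1,8] min(10,17)*7=70 best=70 * → l++
[2,8] min(4,17)*6=24 best=70 → l++
[3,8] min(4,17)*5=20 best=70 → l++
[4,8] min(16,17)*4=64 best=70 → l++
[5,8] min(11,17)*3=33 best=70 → l++
[6,8] min(1,17)*2=2 best=70 → l++
[7,8] min(14,17)*1=14 best=70 → l++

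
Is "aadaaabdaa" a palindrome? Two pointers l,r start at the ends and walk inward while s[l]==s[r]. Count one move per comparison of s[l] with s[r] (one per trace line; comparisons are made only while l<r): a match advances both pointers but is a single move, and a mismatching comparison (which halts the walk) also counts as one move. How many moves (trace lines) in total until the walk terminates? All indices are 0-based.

l=0 r=9: 'a'=='a', l++,r--
l=1 r=8: 'a'=='a', l++,r--
l=2 r=7: 'd'=='d', l++,r--
l=3 r=6: 'a'!='b', stop

4 moves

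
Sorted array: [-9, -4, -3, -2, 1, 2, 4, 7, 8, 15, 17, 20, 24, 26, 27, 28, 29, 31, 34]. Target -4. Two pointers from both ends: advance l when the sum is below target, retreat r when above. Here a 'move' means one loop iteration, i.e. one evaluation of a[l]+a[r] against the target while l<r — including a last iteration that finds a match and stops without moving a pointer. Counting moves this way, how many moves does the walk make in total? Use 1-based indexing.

l=1 r=19: -9+34=25 >-4, r--
l=1 r=18: -9+31=22 >-4, r--
l=1 r=17: -9+29=20 >-4, r--
l=1 r=16: -9+28=19 >-4, r--
l=1 r=15: -9+27=18 >-4, r--
l=1 r=14: -9+26=17 >-4, r--
l=1 r=13: -9+24=15 >-4, r--
l=1 r=12: -9+20=11 >-4, r--
l=1 r=11: -9+17=8 >-4, r--
l=1 r=10: -9+15=6 >-4, r--
l=1 r=9: -9+8=-1 >-4, r--
l=1 r=8: -9+7=-2 >-4, r--
l=1 r=7: -9+4=-5 <-4, l++
l=2 r=7: -4+4=0 >-4, r--
l=2 r=6: -4+2=-2 >-4, r--
l=2 r=5: -4+1=-3 >-4, r--
l=2 r=4: -4+-2=-6 <-4, l++
l=3 r=4: -3+-2=-5 <-4, l++

18 moves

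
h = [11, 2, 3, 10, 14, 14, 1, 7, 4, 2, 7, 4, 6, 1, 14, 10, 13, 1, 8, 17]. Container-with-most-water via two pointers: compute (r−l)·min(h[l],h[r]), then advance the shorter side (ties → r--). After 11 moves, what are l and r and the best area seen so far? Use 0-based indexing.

l=11, r=19, best area=210

[0,19] min(11,17)*19=209 best=209 * → l++
[1,19] min(2,17)*18=36 best=209 → l++
[2,19] min(3,17)*17=51 best=209 → l++
[3,19] min(10,17)*16=160 best=209 → l++
[4,19] min(14,17)*15=210 best=210 * → l++
[5,19] min(14,17)*14=196 best=210 → l++
[6,19] min(1,17)*13=13 best=210 → l++
[7,19] min(7,17)*12=84 best=210 → l++
[8,19] min(4,17)*11=44 best=210 → l++
[9,19] min(2,17)*10=20 best=210 → l++
[10,19] min(7,17)*9=63 best=210 → l++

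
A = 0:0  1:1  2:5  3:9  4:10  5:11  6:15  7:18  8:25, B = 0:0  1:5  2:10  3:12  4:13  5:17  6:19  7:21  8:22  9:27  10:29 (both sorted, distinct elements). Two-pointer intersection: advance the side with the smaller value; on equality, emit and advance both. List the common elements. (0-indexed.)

i=0 j=0: 0==0 emit, i++,j++
i=1 j=1: 1<5, i++
i=2 j=1: 5==5 emit, i++,j++
i=3 j=2: 9<10, i++
i=4 j=2: 10==10 emit, i++,j++
i=5 j=3: 11<12, i++
i=6 j=3: 15>12, j++
i=6 j=4: 15>13, j++
i=6 j=5: 15<17, i++
i=7 j=5: 18>17, j++
i=7 j=6: 18<19, i++
i=8 j=6: 25>19, j++
i=8 j=7: 25>21, j++
i=8 j=8: 25>22, j++
i=8 j=9: 25<27, i++

intersection = [0, 5, 10]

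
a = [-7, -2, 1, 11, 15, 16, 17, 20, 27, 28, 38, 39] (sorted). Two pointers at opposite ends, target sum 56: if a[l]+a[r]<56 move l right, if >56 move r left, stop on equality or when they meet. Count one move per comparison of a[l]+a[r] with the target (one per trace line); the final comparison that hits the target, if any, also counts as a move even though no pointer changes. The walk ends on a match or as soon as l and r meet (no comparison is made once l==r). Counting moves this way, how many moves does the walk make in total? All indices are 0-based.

7 moves

[0,11] -7+39=32 <56 → l++
[1,11] -2+39=37 <56 → l++
[2,11] 1+39=40 <56 → l++
[3,11] 11+39=50 <56 → l++
[4,11] 15+39=54 <56 → l++
[5,11] 16+39=55 <56 → l++
[6,11] 17+39=56 → found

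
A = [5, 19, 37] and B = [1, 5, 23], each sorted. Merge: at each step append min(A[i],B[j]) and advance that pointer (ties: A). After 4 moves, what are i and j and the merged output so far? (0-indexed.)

i=2, j=2, merged so far=[1, 5, 5, 19]

i=0 j=0: A[i]=5>B[j]=1 take 1, j++
i=0 j=1: A[i]=5<=B[j]=5 take 5, i++
i=1 j=1: A[i]=19>B[j]=5 take 5, j++
i=1 j=2: A[i]=19<=B[j]=23 take 19, i++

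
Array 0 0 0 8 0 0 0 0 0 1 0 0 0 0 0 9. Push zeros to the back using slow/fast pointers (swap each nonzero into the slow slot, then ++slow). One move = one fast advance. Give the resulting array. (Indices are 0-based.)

[8, 1, 9, 0, 0, 0, 0, 0, 0, 0, 0, 0, 0, 0, 0, 0]

slow=0 fast=0: a[fast]=0, fast++
slow=0 fast=1: a[fast]=0, fast++
slow=0 fast=2: a[fast]=0, fast++
slow=0 fast=3: a[fast]=8≠0 swap→a[0]=8, slow++,fast++
slow=1 fast=4: a[fast]=0, fast++
slow=1 fast=5: a[fast]=0, fast++
slow=1 fast=6: a[fast]=0, fast++
slow=1 fast=7: a[fast]=0, fast++
slow=1 fast=8: a[fast]=0, fast++
slow=1 fast=9: a[fast]=1≠0 swap→a[1]=1, slow++,fast++
slow=2 fast=10: a[fast]=0, fast++
slow=2 fast=11: a[fast]=0, fast++
slow=2 fast=12: a[fast]=0, fast++
slow=2 fast=13: a[fast]=0, fast++
slow=2 fast=14: a[fast]=0, fast++
slow=2 fast=15: a[fast]=9≠0 swap→a[2]=9, slow++,fast++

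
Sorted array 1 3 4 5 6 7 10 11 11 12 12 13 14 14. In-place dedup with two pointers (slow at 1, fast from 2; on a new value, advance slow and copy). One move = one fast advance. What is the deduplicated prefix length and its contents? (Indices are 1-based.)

length 11; prefix = [1, 3, 4, 5, 6, 7, 10, 11, 12, 13, 14]

slow=1 fast=2: a[fast]=3≠a[slow]=1 write a[2]=3, slow++,fast++
slow=2 fast=3: a[fast]=4≠a[slow]=3 write a[3]=4, slow++,fast++
slow=3 fast=4: a[fast]=5≠a[slow]=4 write a[4]=5, slow++,fast++
slow=4 fast=5: a[fast]=6≠a[slow]=5 write a[5]=6, slow++,fast++
slow=5 fast=6: a[fast]=7≠a[slow]=6 write a[6]=7, slow++,fast++
slow=6 fast=7: a[fast]=10≠a[slow]=7 write a[7]=10, slow++,fast++
slow=7 fast=8: a[fast]=11≠a[slow]=10 write a[8]=11, slow++,fast++
slow=8 fast=9: a[fast]=11=a[slow] dup, fast++
slow=8 fast=10: a[fast]=12≠a[slow]=11 write a[9]=12, slow++,fast++
slow=9 fast=11: a[fast]=12=a[slow] dup, fast++
slow=9 fast=12: a[fast]=13≠a[slow]=12 write a[10]=13, slow++,fast++
slow=10 fast=13: a[fast]=14≠a[slow]=13 write a[11]=14, slow++,fast++
slow=11 fast=14: a[fast]=14=a[slow] dup, fast++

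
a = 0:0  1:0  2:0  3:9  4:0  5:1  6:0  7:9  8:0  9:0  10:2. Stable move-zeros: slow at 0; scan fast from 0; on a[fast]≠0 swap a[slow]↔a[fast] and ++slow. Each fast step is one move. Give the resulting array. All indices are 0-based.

slow=0 fast=0: a[fast]=0, fast++
slow=0 fast=1: a[fast]=0, fast++
slow=0 fast=2: a[fast]=0, fast++
slow=0 fast=3: a[fast]=9≠0 swap→a[0]=9, slow++,fast++
slow=1 fast=4: a[fast]=0, fast++
slow=1 fast=5: a[fast]=1≠0 swap→a[1]=1, slow++,fast++
slow=2 fast=6: a[fast]=0, fast++
slow=2 fast=7: a[fast]=9≠0 swap→a[2]=9, slow++,fast++
slow=3 fast=8: a[fast]=0, fast++
slow=3 fast=9: a[fast]=0, fast++
slow=3 fast=10: a[fast]=2≠0 swap→a[3]=2, slow++,fast++

[9, 1, 9, 2, 0, 0, 0, 0, 0, 0, 0]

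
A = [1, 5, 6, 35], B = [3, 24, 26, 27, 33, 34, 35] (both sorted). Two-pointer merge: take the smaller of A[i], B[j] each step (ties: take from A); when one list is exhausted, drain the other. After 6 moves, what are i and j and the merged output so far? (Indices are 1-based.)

i=1 j=1: A[i]=1<=B[j]=3 take 1, i++
i=2 j=1: A[i]=5>B[j]=3 take 3, j++
i=2 j=2: A[i]=5<=B[j]=24 take 5, i++
i=3 j=2: A[i]=6<=B[j]=24 take 6, i++
i=4 j=2: A[i]=35>B[j]=24 take 24, j++
i=4 j=3: A[i]=35>B[j]=26 take 26, j++

i=4, j=4, merged so far=[1, 3, 5, 6, 24, 26]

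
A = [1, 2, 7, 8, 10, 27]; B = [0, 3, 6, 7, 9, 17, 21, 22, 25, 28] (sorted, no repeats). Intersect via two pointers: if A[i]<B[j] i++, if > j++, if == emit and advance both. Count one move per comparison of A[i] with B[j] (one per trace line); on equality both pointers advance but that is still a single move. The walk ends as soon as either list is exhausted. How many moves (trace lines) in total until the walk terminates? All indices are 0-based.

i=0 j=0: 1>0, j++
i=0 j=1: 1<3, i++
i=1 j=1: 2<3, i++
i=2 j=1: 7>3, j++
i=2 j=2: 7>6, j++
i=2 j=3: 7==7 emit, i++,j++
i=3 j=4: 8<9, i++
i=4 j=4: 10>9, j++
i=4 j=5: 10<17, i++
i=5 j=5: 27>17, j++
i=5 j=6: 27>21, j++
i=5 j=7: 27>22, j++
i=5 j=8: 27>25, j++
i=5 j=9: 27<28, i++

14 moves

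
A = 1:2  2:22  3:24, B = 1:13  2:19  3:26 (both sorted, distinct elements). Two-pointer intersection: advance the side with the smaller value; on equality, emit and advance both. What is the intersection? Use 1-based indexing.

intersection = []

i=1 j=1: 2<13, i++
i=2 j=1: 22>13, j++
i=2 j=2: 22>19, j++
i=2 j=3: 22<26, i++
i=3 j=3: 24<26, i++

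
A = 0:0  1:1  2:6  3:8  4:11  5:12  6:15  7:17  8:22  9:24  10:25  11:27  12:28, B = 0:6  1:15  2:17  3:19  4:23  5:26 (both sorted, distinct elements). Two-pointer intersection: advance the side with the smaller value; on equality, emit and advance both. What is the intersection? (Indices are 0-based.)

intersection = [6, 15, 17]

i=0 j=0: 0<6, i++
i=1 j=0: 1<6, i++
i=2 j=0: 6==6 emit, i++,j++
i=3 j=1: 8<15, i++
i=4 j=1: 11<15, i++
i=5 j=1: 12<15, i++
i=6 j=1: 15==15 emit, i++,j++
i=7 j=2: 17==17 emit, i++,j++
i=8 j=3: 22>19, j++
i=8 j=4: 22<23, i++
i=9 j=4: 24>23, j++
i=9 j=5: 24<26, i++
i=10 j=5: 25<26, i++
i=11 j=5: 27>26, j++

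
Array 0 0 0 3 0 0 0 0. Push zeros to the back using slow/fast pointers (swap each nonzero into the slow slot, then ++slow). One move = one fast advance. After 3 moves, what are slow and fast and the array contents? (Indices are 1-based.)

slow=1, fast=4, a=[0, 0, 0, 3, 0, 0, 0, 0]

slow=1 fast=1: a[fast]=0, fast++
slow=1 fast=2: a[fast]=0, fast++
slow=1 fast=3: a[fast]=0, fast++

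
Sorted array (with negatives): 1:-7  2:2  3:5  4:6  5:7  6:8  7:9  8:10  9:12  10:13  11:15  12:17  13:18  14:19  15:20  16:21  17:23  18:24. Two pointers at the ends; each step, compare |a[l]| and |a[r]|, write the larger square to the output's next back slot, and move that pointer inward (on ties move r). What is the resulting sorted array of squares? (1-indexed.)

[4, 25, 36, 49, 49, 64, 81, 100, 144, 169, 225, 289, 324, 361, 400, 441, 529, 576]

[1,18] |-7|<=|24| out[18]=576 → r--
[1,17] |-7|<=|23| out[17]=529 → r--
[1,16] |-7|<=|21| out[16]=441 → r--
[1,15] |-7|<=|20| out[15]=400 → r--
[1,14] |-7|<=|19| out[14]=361 → r--
[1,13] |-7|<=|18| out[13]=324 → r--
[1,12] |-7|<=|17| out[12]=289 → r--
[1,11] |-7|<=|15| out[11]=225 → r--
[1,10] |-7|<=|13| out[10]=169 → r--
[1,9] |-7|<=|12| out[9]=144 → r--
[1,8] |-7|<=|10| out[8]=100 → r--
[1,7] |-7|<=|9| out[7]=81 → r--
[1,6] |-7|<=|8| out[6]=64 → r--
[1,5] |-7|<=|7| out[5]=49 → r--
[1,4] |-7|>|6| out[4]=49 → l++
[2,4] |2|<=|6| out[3]=36 → r--
[2,3] |2|<=|5| out[2]=25 → r--
[2,2] |2|<=|2| out[1]=4 → r--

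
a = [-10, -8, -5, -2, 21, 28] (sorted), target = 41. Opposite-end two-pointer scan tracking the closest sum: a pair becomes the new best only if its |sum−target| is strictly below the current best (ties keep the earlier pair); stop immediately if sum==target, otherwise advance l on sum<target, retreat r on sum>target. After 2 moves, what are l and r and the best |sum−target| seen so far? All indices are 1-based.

l=1 r=6: -10+28=18 d=23 *, l++
l=2 r=6: -8+28=20 d=21 *, l++

l=3, r=6, best |Δ|=21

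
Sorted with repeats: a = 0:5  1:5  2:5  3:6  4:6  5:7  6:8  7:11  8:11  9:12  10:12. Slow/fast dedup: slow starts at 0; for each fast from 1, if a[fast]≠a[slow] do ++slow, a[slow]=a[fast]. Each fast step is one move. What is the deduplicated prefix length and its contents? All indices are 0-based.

slow=0 fast=1: a[fast]=5=a[slow] dup, fast++
slow=0 fast=2: a[fast]=5=a[slow] dup, fast++
slow=0 fast=3: a[fast]=6≠a[slow]=5 write a[1]=6, slow++,fast++
slow=1 fast=4: a[fast]=6=a[slow] dup, fast++
slow=1 fast=5: a[fast]=7≠a[slow]=6 write a[2]=7, slow++,fast++
slow=2 fast=6: a[fast]=8≠a[slow]=7 write a[3]=8, slow++,fast++
slow=3 fast=7: a[fast]=11≠a[slow]=8 write a[4]=11, slow++,fast++
slow=4 fast=8: a[fast]=11=a[slow] dup, fast++
slow=4 fast=9: a[fast]=12≠a[slow]=11 write a[5]=12, slow++,fast++
slow=5 fast=10: a[fast]=12=a[slow] dup, fast++

length 6; prefix = [5, 6, 7, 8, 11, 12]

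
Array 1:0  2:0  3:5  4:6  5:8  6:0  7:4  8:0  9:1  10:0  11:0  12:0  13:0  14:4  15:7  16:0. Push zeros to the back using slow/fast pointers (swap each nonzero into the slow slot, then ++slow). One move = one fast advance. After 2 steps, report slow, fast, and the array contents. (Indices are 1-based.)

slow=1, fast=3, a=[0, 0, 5, 6, 8, 0, 4, 0, 1, 0, 0, 0, 0, 4, 7, 0]

slow=1 fast=1: a[fast]=0, fast++
slow=1 fast=2: a[fast]=0, fast++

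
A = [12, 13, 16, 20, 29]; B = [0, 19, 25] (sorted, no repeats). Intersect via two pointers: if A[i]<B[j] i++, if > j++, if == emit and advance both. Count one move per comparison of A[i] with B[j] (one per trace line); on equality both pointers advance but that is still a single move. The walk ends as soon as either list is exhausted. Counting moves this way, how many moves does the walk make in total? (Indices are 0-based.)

7 moves

i=0 j=0: 12>0, j++
i=0 j=1: 12<19, i++
i=1 j=1: 13<19, i++
i=2 j=1: 16<19, i++
i=3 j=1: 20>19, j++
i=3 j=2: 20<25, i++
i=4 j=2: 29>25, j++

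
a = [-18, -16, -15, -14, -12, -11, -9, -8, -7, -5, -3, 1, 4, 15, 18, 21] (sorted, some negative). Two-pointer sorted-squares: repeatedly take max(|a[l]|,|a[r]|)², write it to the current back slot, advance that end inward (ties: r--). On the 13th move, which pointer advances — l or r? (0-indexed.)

l

[0,15] |-18|<=|21| out[15]=441 → r--
[0,14] |-18|<=|18| out[14]=324 → r--
[0,13] |-18|>|15| out[13]=324 → l++
[1,13] |-16|>|15| out[12]=256 → l++
[2,13] |-15|<=|15| out[11]=225 → r--
[2,12] |-15|>|4| out[10]=225 → l++
[3,12] |-14|>|4| out[9]=196 → l++
[4,12] |-12|>|4| out[8]=144 → l++
[5,12] |-11|>|4| out[7]=121 → l++
[6,12] |-9|>|4| out[6]=81 → l++
[7,12] |-8|>|4| out[5]=64 → l++
[8,12] |-7|>|4| out[4]=49 → l++
[9,12] |-5|>|4| out[3]=25 → l++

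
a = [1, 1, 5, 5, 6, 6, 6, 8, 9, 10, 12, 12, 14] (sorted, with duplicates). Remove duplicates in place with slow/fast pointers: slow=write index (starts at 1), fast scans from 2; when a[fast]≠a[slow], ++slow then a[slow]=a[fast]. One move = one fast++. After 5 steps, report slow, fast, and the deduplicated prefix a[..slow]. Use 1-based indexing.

slow=1 fast=2: a[fast]=1=a[slow] dup, fast++
slow=1 fast=3: a[fast]=5≠a[slow]=1 write a[2]=5, slow++,fast++
slow=2 fast=4: a[fast]=5=a[slow] dup, fast++
slow=2 fast=5: a[fast]=6≠a[slow]=5 write a[3]=6, slow++,fast++
slow=3 fast=6: a[fast]=6=a[slow] dup, fast++

slow=3, fast=7, prefix=[1, 5, 6]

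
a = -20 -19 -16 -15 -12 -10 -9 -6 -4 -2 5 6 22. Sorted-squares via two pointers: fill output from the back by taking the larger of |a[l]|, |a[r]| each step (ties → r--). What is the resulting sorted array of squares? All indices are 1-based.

l=1 r=13: |-20|<=|22| out[13]=484, r--
l=1 r=12: |-20|>|6| out[12]=400, l++
l=2 r=12: |-19|>|6| out[11]=361, l++
l=3 r=12: |-16|>|6| out[10]=256, l++
l=4 r=12: |-15|>|6| out[9]=225, l++
l=5 r=12: |-12|>|6| out[8]=144, l++
l=6 r=12: |-10|>|6| out[7]=100, l++
l=7 r=12: |-9|>|6| out[6]=81, l++
l=8 r=12: |-6|<=|6| out[5]=36, r--
l=8 r=11: |-6|>|5| out[4]=36, l++
l=9 r=11: |-4|<=|5| out[3]=25, r--
l=9 r=10: |-4|>|-2| out[2]=16, l++
l=10 r=10: |-2|<=|-2| out[1]=4, r--

[4, 16, 25, 36, 36, 81, 100, 144, 225, 256, 361, 400, 484]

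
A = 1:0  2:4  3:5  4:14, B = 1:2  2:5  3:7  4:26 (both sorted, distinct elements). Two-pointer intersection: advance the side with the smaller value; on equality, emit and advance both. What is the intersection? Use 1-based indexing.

[i=1,j=1] 0<2 → i++
[i=2,j=1] 4>2 → j++
[i=2,j=2] 4<5 → i++
[i=3,j=2] 5==5 emit → i++,j++
[i=4,j=3] 14>7 → j++
[i=4,j=4] 14<26 → i++

intersection = [5]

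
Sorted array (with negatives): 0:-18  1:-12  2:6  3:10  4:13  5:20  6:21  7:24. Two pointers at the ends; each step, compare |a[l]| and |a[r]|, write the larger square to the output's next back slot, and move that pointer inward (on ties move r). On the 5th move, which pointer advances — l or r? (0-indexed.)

l=0 r=7: |-18|<=|24| out[7]=576, r--
l=0 r=6: |-18|<=|21| out[6]=441, r--
l=0 r=5: |-18|<=|20| out[5]=400, r--
l=0 r=4: |-18|>|13| out[4]=324, l++
l=1 r=4: |-12|<=|13| out[3]=169, r--

r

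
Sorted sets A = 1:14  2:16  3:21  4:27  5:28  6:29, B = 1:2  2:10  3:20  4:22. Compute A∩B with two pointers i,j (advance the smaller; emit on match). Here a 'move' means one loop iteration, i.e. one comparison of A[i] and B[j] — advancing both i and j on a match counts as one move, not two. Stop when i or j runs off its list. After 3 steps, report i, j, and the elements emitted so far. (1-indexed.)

i=2, j=3, emitted=[]

i=1 j=1: 14>2, j++
i=1 j=2: 14>10, j++
i=1 j=3: 14<20, i++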